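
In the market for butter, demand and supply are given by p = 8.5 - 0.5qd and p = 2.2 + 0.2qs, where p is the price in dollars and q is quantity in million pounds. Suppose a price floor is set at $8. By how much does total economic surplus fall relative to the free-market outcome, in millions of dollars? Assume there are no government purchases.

22.4

Rearranging demand gives qd = 17 - 2p; rearranging supply gives qs = 5p - 11. In a free market, 17 - 2p = 5p - 11 gives the equilibrium p* = 4, q* = 9.
Because the floor (8) lies above the market-clearing price, it is binding.
At p = 8: qd = 17 - 2·8 = 1 and qs = 5·8 - 11 = 29.
Quantity traded falls to 1. At q = 1 the demand price is (17 - 1)/2 = 8 and the supply price is (11 + 1)/5 = 2.4.
Deadweight loss = ½ · (8 - 2.4) · (9 - 1) = ½ · 5.6 · 8 = 22.4.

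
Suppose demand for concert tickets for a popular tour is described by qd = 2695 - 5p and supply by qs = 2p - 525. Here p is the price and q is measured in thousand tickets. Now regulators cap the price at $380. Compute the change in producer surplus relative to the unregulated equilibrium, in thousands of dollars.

-25200

Without the control the market clears where 2695 - 5p = 2p - 525, i.e. p* = 460 and q* = 395.
Because the ceiling (380) lies below the market-clearing price, it is binding.
At p = 380: qd = 2695 - 5·380 = 795 and qs = 2·380 - 525 = 235.
Producer surplus without the control is ½ · (460 - 262.5) · 395 = 39006.25.
With the ceiling, producers sell 235 units at 380, so PS = ½ · (380 - 262.5) · 235 = 13806.25.
Change in producer surplus = 13806.25 - 39006.25 = -25200.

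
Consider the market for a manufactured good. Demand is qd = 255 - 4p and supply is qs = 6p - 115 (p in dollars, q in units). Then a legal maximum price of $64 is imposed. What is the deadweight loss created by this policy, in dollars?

Without the control the market clears where 255 - 4p = 6p - 115, i.e. p* = 37 and q* = 107.
Since 64 is above p* = 37, the ceiling does not bind and the free-market outcome prevails.
Since the control does not bind, no trades are prevented and deadweight loss is zero.

0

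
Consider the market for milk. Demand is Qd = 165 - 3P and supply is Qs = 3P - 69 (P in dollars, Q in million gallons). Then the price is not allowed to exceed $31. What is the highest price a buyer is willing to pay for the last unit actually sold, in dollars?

Equilibrium: 165 - 3P = 3P - 69, so 234 = 6P and P* = 39, Q* = 48.
Since 31 < 39, the ceiling is binding.
At P = 31: Qd = 165 - 3·31 = 72 and Qs = 3·31 - 69 = 24.
Only 24 units reach the market. On the demand curve, the marginal buyer's willingness to pay at Q = 24 is (165 - 24)/3 = 47.

47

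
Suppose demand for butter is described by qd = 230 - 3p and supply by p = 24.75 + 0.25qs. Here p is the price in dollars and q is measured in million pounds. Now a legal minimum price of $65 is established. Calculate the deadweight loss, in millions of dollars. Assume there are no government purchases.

Rearranging supply gives qs = 4p - 99. In a free market, 230 - 3p = 4p - 99 gives the equilibrium p* = 47, q* = 89.
The floor of 65 is above the equilibrium price 47, so it binds.
At p = 65: qd = 230 - 3·65 = 35 and qs = 4·65 - 99 = 161.
Quantity traded falls to 35. At q = 35 the demand price is (230 - 35)/3 = 65 and the supply price is (99 + 35)/4 = 33.5.
Deadweight loss = ½ · (65 - 33.5) · (89 - 35) = ½ · 31.5 · 54 = 850.5.

850.5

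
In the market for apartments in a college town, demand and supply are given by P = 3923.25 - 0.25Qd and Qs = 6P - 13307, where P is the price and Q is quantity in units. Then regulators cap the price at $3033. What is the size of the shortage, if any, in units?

0

Rearranging demand gives Qd = 15693 - 4P. Equilibrium: 15693 - 4P = 6P - 13307, so 29000 = 10P and P* = 2900, Q* = 4093.
The ceiling of 3033 is above the equilibrium price 2900, so it is not binding; the market clears at P* = 2900, Q* = 4093.
Since the control does not bind, there is no shortage.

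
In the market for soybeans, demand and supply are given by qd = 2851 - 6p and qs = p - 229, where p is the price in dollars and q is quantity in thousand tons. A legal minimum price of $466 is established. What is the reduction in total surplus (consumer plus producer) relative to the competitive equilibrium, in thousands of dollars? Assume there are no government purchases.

14196

Without the control the market clears where 2851 - 6p = p - 229, i.e. p* = 440 and q* = 211.
Because the floor (466) lies above the market-clearing price, it is binding.
At p = 466: qd = 2851 - 6·466 = 55 and qs = 466 - 229 = 237.
Quantity traded falls to 55. At q = 55 the demand price is (2851 - 55)/6 = 466 and the supply price is 229 + 55 = 284.
Deadweight loss = ½ · (466 - 284) · (211 - 55) = ½ · 182 · 156 = 14196.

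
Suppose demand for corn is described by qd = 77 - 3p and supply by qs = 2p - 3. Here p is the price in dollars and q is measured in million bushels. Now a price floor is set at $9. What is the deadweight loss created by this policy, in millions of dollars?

0

Without the control the market clears where 77 - 3p = 2p - 3, i.e. p* = 16 and q* = 29.
The floor of 9 is below the equilibrium price 16, so it is not binding; the market clears at p* = 16, q* = 29.
Since the control does not bind, no trades are prevented and deadweight loss is zero.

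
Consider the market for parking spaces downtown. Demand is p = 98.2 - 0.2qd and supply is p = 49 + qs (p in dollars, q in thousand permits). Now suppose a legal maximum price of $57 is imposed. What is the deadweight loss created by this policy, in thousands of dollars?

653.4

Rearranging demand gives qd = 491 - 5p; rearranging supply gives qs = p - 49. Setting quantity demanded equal to quantity supplied, 491 - 5p = p - 49, gives p* = 90 and q* = 41.
The ceiling of 57 is below the equilibrium price 90, so it binds.
At p = 57: qd = 491 - 5·57 = 206 and qs = 57 - 49 = 8.
Quantity traded falls to 8. At q = 8 the demand price is (491 - 8)/5 = 96.6 and the supply price is 49 + 8 = 57.
Deadweight loss = ½ · (96.6 - 57) · (41 - 8) = ½ · 39.6 · 33 = 653.4.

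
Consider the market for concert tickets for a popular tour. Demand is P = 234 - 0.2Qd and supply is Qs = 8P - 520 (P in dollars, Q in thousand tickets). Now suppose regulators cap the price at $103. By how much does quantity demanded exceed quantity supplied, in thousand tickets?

351

Rearranging demand gives Qd = 1170 - 5P. Without the control the market clears where 1170 - 5P = 8P - 520, i.e. P* = 130 and Q* = 520.
The ceiling of 103 is below the equilibrium price 130, so it binds.
At P = 103: Qd = 1170 - 5·103 = 655 and Qs = 8·103 - 520 = 304.
Shortage = Qd - Qs = 655 - 304 = 351.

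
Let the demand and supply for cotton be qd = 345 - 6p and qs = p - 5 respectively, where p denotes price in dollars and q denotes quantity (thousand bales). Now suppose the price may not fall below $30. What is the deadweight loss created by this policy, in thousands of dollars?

In a free market, 345 - 6p = p - 5 gives the equilibrium p* = 50, q* = 45.
Since 30 is below p* = 50, the floor does not bind and the free-market outcome prevails.
Since the control does not bind, no trades are prevented and deadweight loss is zero.

0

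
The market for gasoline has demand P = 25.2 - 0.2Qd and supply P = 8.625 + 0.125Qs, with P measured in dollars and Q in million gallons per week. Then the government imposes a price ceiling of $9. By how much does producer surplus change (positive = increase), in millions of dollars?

-162

Rearranging demand gives Qd = 126 - 5P; rearranging supply gives Qs = 8P - 69. In a free market, 126 - 5P = 8P - 69 gives the equilibrium P* = 15, Q* = 51.
Since 9 < 15, the ceiling is binding.
At P = 9: Qd = 126 - 5·9 = 81 and Qs = 8·9 - 69 = 3.
Producer surplus without the control is ½ · (15 - 8.625) · 51 = 162.5625.
With the ceiling, producers sell 3 units at 9, so PS = ½ · (9 - 8.625) · 3 = 0.5625.
Change in producer surplus = 0.5625 - 162.5625 = -162.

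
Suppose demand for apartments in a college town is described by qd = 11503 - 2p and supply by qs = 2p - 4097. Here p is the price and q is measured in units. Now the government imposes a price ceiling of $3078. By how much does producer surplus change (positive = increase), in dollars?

Equilibrium: 11503 - 2p = 2p - 4097, so 15600 = 4p and p* = 3900, q* = 3703.
Since 3078 < 3900, the ceiling is binding.
At p = 3078: qd = 11503 - 2·3078 = 5347 and qs = 2·3078 - 4097 = 2059.
Producer surplus without the control is ½ · (3900 - 2048.5) · 3703 = 3428052.25.
With the ceiling, producers sell 2059 units at 3078, so PS = ½ · (3078 - 2048.5) · 2059 = 1059870.25.
Change in producer surplus = 1059870.25 - 3428052.25 = -2368182.

-2368182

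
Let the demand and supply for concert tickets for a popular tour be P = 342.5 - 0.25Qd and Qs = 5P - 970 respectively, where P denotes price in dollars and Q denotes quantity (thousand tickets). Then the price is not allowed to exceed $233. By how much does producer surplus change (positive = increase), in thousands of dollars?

Rearranging demand gives Qd = 1370 - 4P. Without the control the market clears where 1370 - 4P = 5P - 970, i.e. P* = 260 and Q* = 330.
Since 233 < 260, the ceiling is binding.
At P = 233: Qd = 1370 - 4·233 = 438 and Qs = 5·233 - 970 = 195.
Producer surplus without the control is ½ · (260 - 194) · 330 = 10890.
With the ceiling, producers sell 195 units at 233, so PS = ½ · (233 - 194) · 195 = 3802.5.
Change in producer surplus = 3802.5 - 10890 = -7087.5.

-7087.5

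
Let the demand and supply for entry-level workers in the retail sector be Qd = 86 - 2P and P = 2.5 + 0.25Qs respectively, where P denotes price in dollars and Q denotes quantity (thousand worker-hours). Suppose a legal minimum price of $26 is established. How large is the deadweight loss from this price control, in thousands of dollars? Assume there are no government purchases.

150

Rearranging supply gives Qs = 4P - 10. Setting quantity demanded equal to quantity supplied, 86 - 2P = 4P - 10, gives P* = 16 and Q* = 54.
The floor of 26 is above the equilibrium price 16, so it binds.
At P = 26: Qd = 86 - 2·26 = 34 and Qs = 4·26 - 10 = 94.
Quantity traded falls to 34. At Q = 34 the demand price is (86 - 34)/2 = 26 and the supply price is (10 + 34)/4 = 11.
Deadweight loss = ½ · (26 - 11) · (54 - 34) = ½ · 15 · 20 = 150.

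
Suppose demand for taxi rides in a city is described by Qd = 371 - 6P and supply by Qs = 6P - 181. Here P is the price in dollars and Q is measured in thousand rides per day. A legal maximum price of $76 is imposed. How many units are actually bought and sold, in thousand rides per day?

In a free market, 371 - 6P = 6P - 181 gives the equilibrium P* = 46, Q* = 95.
Since 76 is above P* = 46, the ceiling does not bind and the free-market outcome prevails.

95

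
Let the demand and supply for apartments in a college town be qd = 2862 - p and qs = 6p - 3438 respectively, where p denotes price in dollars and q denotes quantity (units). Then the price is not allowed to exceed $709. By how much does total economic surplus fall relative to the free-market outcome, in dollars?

766101

Setting quantity demanded equal to quantity supplied, 2862 - p = 6p - 3438, gives p* = 900 and q* = 1962.
Since 709 < 900, the ceiling is binding.
At p = 709: qd = 2862 - 709 = 2153 and qs = 6·709 - 3438 = 816.
Quantity traded falls to 816. At q = 816 the demand price is 2862 - 816 = 2046 and the supply price is (3438 + 816)/6 = 709.
Deadweight loss = ½ · (2046 - 709) · (1962 - 816) = ½ · 1337 · 1146 = 766101.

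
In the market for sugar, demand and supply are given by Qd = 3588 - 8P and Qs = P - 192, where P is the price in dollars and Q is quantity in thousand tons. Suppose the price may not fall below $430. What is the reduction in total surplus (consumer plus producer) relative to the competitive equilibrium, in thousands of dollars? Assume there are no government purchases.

In a free market, 3588 - 8P = P - 192 gives the equilibrium P* = 420, Q* = 228.
Because the floor (430) lies above the market-clearing price, it is binding.
At P = 430: Qd = 3588 - 8·430 = 148 and Qs = 430 - 192 = 238.
Quantity traded falls to 148. At Q = 148 the demand price is (3588 - 148)/8 = 430 and the supply price is 192 + 148 = 340.
Deadweight loss = ½ · (430 - 340) · (228 - 148) = ½ · 90 · 80 = 3600.

3600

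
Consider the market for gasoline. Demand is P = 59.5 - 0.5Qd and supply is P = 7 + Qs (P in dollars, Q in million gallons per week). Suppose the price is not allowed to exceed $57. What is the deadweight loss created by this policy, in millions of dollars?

0

Rearranging demand gives Qd = 119 - 2P; rearranging supply gives Qs = P - 7. Without the control the market clears where 119 - 2P = P - 7, i.e. P* = 42 and Q* = 35.
Since 57 is above P* = 42, the ceiling does not bind and the free-market outcome prevails.
Since the control does not bind, no trades are prevented and deadweight loss is zero.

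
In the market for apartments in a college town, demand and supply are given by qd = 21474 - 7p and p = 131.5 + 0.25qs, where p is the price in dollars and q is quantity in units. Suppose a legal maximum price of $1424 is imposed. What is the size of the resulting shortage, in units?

Rearranging supply gives qs = 4p - 526. Equilibrium: 21474 - 7p = 4p - 526, so 22000 = 11p and p* = 2000, q* = 7474.
Because the ceiling (1424) lies below the market-clearing price, it is binding.
At p = 1424: qd = 21474 - 7·1424 = 11506 and qs = 4·1424 - 526 = 5170.
Shortage = qd - qs = 11506 - 5170 = 6336.

6336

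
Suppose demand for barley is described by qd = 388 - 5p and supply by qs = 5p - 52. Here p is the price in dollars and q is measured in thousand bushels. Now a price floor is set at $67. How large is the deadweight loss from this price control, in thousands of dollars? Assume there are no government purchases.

2645

In a free market, 388 - 5p = 5p - 52 gives the equilibrium p* = 44, q* = 168.
Because the floor (67) lies above the market-clearing price, it is binding.
At p = 67: qd = 388 - 5·67 = 53 and qs = 5·67 - 52 = 283.
Quantity traded falls to 53. At q = 53 the demand price is (388 - 53)/5 = 67 and the supply price is (52 + 53)/5 = 21.
Deadweight loss = ½ · (67 - 21) · (168 - 53) = ½ · 46 · 115 = 2645.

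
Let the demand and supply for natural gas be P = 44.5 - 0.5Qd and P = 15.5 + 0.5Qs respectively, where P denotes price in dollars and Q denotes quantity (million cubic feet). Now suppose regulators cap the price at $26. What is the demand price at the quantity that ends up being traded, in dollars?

34

Rearranging demand gives Qd = 89 - 2P; rearranging supply gives Qs = 2P - 31. Without the control the market clears where 89 - 2P = 2P - 31, i.e. P* = 30 and Q* = 29.
Since 26 < 30, the ceiling is binding.
At P = 26: Qd = 89 - 2·26 = 37 and Qs = 2·26 - 31 = 21.
Only 21 units reach the market. On the demand curve, the marginal buyer's willingness to pay at Q = 21 is (89 - 21)/2 = 34.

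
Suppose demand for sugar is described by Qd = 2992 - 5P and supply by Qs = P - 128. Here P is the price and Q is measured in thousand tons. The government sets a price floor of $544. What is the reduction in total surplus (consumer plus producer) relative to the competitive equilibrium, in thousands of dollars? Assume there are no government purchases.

Setting quantity demanded equal to quantity supplied, 2992 - 5P = P - 128, gives P* = 520 and Q* = 392.
Since 544 > 520, the floor is binding.
At P = 544: Qd = 2992 - 5·544 = 272 and Qs = 544 - 128 = 416.
Quantity traded falls to 272. At Q = 272 the demand price is (2992 - 272)/5 = 544 and the supply price is 128 + 272 = 400.
Deadweight loss = ½ · (544 - 400) · (392 - 272) = ½ · 144 · 120 = 8640.

8640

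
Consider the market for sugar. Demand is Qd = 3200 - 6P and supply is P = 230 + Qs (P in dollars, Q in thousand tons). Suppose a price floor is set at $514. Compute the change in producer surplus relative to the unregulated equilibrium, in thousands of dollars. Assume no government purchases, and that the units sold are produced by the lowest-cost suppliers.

Rearranging supply gives Qs = P - 230. Without the control the market clears where 3200 - 6P = P - 230, i.e. P* = 490 and Q* = 260.
Since 514 > 490, the floor is binding.
At P = 514: Qd = 3200 - 6·514 = 116 and Qs = 514 - 230 = 284.
Producer surplus without the control is ½ · (490 - 230) · 260 = 33800.
With the floor, 116 units are sold at 514. The supply price at Q = 116 is 346, so PS = ½ · [(514 - 230) + (514 - 346)] · 116 = 26216.
Change in producer surplus = 26216 - 33800 = -7584.

-7584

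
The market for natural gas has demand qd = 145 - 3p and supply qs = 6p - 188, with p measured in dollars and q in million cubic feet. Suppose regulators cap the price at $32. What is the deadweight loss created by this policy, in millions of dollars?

225

In a free market, 145 - 3p = 6p - 188 gives the equilibrium p* = 37, q* = 34.
Because the ceiling (32) lies below the market-clearing price, it is binding.
At p = 32: qd = 145 - 3·32 = 49 and qs = 6·32 - 188 = 4.
Quantity traded falls to 4. At q = 4 the demand price is (145 - 4)/3 = 47 and the supply price is (188 + 4)/6 = 32.
Deadweight loss = ½ · (47 - 32) · (34 - 4) = ½ · 15 · 30 = 225.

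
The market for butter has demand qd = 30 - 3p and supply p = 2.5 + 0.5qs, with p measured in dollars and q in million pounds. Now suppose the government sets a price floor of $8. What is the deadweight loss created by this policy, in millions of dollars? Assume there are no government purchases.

Rearranging supply gives qs = 2p - 5. Equilibrium: 30 - 3p = 2p - 5, so 35 = 5p and p* = 7, q* = 9.
Because the floor (8) lies above the market-clearing price, it is binding.
At p = 8: qd = 30 - 3·8 = 6 and qs = 2·8 - 5 = 11.
Quantity traded falls to 6. At q = 6 the demand price is (30 - 6)/3 = 8 and the supply price is (5 + 6)/2 = 5.5.
Deadweight loss = ½ · (8 - 5.5) · (9 - 6) = ½ · 2.5 · 3 = 3.75.

3.75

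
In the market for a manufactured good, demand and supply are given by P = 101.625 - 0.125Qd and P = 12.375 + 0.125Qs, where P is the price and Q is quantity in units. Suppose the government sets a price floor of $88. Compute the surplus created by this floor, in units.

496

Rearranging demand gives Qd = 813 - 8P; rearranging supply gives Qs = 8P - 99. Equilibrium: 813 - 8P = 8P - 99, so 912 = 16P and P* = 57, Q* = 357.
The floor of 88 is above the equilibrium price 57, so it binds.
At P = 88: Qd = 813 - 8·88 = 109 and Qs = 8·88 - 99 = 605.
Surplus = Qs - Qd = 605 - 109 = 496.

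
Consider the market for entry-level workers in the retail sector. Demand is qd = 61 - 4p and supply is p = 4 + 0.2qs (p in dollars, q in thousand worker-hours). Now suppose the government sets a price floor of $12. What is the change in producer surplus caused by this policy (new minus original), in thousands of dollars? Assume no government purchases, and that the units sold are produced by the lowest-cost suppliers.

Rearranging supply gives qs = 5p - 20. Without the control the market clears where 61 - 4p = 5p - 20, i.e. p* = 9 and q* = 25.
Since 12 > 9, the floor is binding.
At p = 12: qd = 61 - 4·12 = 13 and qs = 5·12 - 20 = 40.
Producer surplus without the control is ½ · (9 - 4) · 25 = 62.5.
With the floor, 13 units are sold at 12. The supply price at q = 13 is 6.6, so PS = ½ · [(12 - 4) + (12 - 6.6)] · 13 = 87.1.
Change in producer surplus = 87.1 - 62.5 = 24.6.

24.6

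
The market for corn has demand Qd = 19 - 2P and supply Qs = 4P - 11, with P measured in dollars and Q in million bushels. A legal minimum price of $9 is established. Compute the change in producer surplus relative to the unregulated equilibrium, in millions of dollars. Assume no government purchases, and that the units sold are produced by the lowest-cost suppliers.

-4

Setting quantity demanded equal to quantity supplied, 19 - 2P = 4P - 11, gives P* = 5 and Q* = 9.
Since 9 > 5, the floor is binding.
At P = 9: Qd = 19 - 2·9 = 1 and Qs = 4·9 - 11 = 25.
Producer surplus without the control is ½ · (5 - 2.75) · 9 = 10.125.
With the floor, 1 units are sold at 9. The supply price at Q = 1 is 3, so PS = ½ · [(9 - 2.75) + (9 - 3)] · 1 = 6.125.
Change in producer surplus = 6.125 - 10.125 = -4.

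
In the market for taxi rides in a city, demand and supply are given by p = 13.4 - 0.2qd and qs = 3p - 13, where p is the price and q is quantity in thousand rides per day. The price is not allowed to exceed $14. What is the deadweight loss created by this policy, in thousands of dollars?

Rearranging demand gives qd = 67 - 5p. Equilibrium: 67 - 5p = 3p - 13, so 80 = 8p and p* = 10, q* = 17.
The ceiling of 14 is above the equilibrium price 10, so it is not binding; the market clears at p* = 10, q* = 17.
Since the control does not bind, no trades are prevented and deadweight loss is zero.

0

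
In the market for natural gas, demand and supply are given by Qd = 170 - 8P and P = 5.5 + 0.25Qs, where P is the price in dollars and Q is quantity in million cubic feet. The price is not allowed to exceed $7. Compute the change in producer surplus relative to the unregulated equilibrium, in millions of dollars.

Rearranging supply gives Qs = 4P - 22. In a free market, 170 - 8P = 4P - 22 gives the equilibrium P* = 16, Q* = 42.
Because the ceiling (7) lies below the market-clearing price, it is binding.
At P = 7: Qd = 170 - 8·7 = 114 and Qs = 4·7 - 22 = 6.
Producer surplus without the control is ½ · (16 - 5.5) · 42 = 220.5.
With the ceiling, producers sell 6 units at 7, so PS = ½ · (7 - 5.5) · 6 = 4.5.
Change in producer surplus = 4.5 - 220.5 = -216.

-216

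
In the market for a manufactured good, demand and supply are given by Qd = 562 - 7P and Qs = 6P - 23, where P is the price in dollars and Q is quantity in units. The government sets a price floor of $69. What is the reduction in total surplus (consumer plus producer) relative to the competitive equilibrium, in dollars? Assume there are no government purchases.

4368

Without the control the market clears where 562 - 7P = 6P - 23, i.e. P* = 45 and Q* = 247.
The floor of 69 is above the equilibrium price 45, so it binds.
At P = 69: Qd = 562 - 7·69 = 79 and Qs = 6·69 - 23 = 391.
Quantity traded falls to 79. At Q = 79 the demand price is (562 - 79)/7 = 69 and the supply price is (23 + 79)/6 = 17.
Deadweight loss = ½ · (69 - 17) · (247 - 79) = ½ · 52 · 168 = 4368.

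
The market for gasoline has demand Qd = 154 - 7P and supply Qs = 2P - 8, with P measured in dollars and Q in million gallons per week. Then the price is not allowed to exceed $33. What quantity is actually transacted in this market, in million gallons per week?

Without the control the market clears where 154 - 7P = 2P - 8, i.e. P* = 18 and Q* = 28.
Since 33 is above P* = 18, the ceiling does not bind and the free-market outcome prevails.

28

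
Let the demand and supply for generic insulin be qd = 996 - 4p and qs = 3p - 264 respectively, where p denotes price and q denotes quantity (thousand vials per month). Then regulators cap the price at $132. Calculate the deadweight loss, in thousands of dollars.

In a free market, 996 - 4p = 3p - 264 gives the equilibrium p* = 180, q* = 276.
The ceiling of 132 is below the equilibrium price 180, so it binds.
At p = 132: qd = 996 - 4·132 = 468 and qs = 3·132 - 264 = 132.
Quantity traded falls to 132. At q = 132 the demand price is (996 - 132)/4 = 216 and the supply price is (264 + 132)/3 = 132.
Deadweight loss = ½ · (216 - 132) · (276 - 132) = ½ · 84 · 144 = 6048.

6048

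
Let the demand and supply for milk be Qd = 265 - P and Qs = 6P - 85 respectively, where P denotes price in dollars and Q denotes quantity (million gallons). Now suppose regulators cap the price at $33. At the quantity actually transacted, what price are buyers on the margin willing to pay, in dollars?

152

In a free market, 265 - P = 6P - 85 gives the equilibrium P* = 50, Q* = 215.
Since 33 < 50, the ceiling is binding.
At P = 33: Qd = 265 - 33 = 232 and Qs = 6·33 - 85 = 113.
Only 113 units reach the market. On the demand curve, the marginal buyer's willingness to pay at Q = 113 is (265 - 113) = 152.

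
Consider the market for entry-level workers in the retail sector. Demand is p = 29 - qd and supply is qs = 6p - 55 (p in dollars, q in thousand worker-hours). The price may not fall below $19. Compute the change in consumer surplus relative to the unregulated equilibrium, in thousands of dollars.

Rearranging demand gives qd = 29 - p. Without the control the market clears where 29 - p = 6p - 55, i.e. p* = 12 and q* = 17.
The floor of 19 is above the equilibrium price 12, so it binds.
At p = 19: qd = 29 - 19 = 10 and qs = 6·19 - 55 = 59.
Consumer surplus without the control is ½ · (29 - 12) · 17 = 144.5.
With the floor, consumers buy 10 units at 19, so CS = ½ · (29 - 19) · 10 = 50.
Change in consumer surplus = 50 - 144.5 = -94.5.

-94.5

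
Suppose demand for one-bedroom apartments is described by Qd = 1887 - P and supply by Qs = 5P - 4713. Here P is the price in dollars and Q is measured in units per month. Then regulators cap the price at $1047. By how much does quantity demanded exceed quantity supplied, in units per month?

Without the control the market clears where 1887 - P = 5P - 4713, i.e. P* = 1100 and Q* = 787.
The ceiling of 1047 is below the equilibrium price 1100, so it binds.
At P = 1047: Qd = 1887 - 1047 = 840 and Qs = 5·1047 - 4713 = 522.
Shortage = Qd - Qs = 840 - 522 = 318.

318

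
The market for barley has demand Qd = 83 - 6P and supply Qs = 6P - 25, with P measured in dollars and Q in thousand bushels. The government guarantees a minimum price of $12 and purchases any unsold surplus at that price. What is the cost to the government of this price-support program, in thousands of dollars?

432

Equilibrium: 83 - 6P = 6P - 25, so 108 = 12P and P* = 9, Q* = 29.
Because the floor (12) lies above the market-clearing price, it is binding.
At P = 12: Qd = 83 - 6·12 = 11 and Qs = 6·12 - 25 = 47.
Surplus = Qs - Qd = 36.
Government expenditure = surplus × support price = 36 × 12 = 432.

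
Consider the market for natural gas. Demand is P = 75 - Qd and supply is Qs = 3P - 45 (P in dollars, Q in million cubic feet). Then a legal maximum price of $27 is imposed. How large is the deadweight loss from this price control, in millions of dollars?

Rearranging demand gives Qd = 75 - P. In a free market, 75 - P = 3P - 45 gives the equilibrium P* = 30, Q* = 45.
Because the ceiling (27) lies below the market-clearing price, it is binding.
At P = 27: Qd = 75 - 27 = 48 and Qs = 3·27 - 45 = 36.
Quantity traded falls to 36. At Q = 36 the demand price is 75 - 36 = 39 and the supply price is (45 + 36)/3 = 27.
Deadweight loss = ½ · (39 - 27) · (45 - 36) = ½ · 12 · 9 = 54.

54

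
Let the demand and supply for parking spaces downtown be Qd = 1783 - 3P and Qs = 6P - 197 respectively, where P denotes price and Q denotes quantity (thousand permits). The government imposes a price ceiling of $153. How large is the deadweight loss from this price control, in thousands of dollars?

Setting quantity demanded equal to quantity supplied, 1783 - 3P = 6P - 197, gives P* = 220 and Q* = 1123.
The ceiling of 153 is below the equilibrium price 220, so it binds.
At P = 153: Qd = 1783 - 3·153 = 1324 and Qs = 6·153 - 197 = 721.
Quantity traded falls to 721. At Q = 721 the demand price is (1783 - 721)/3 = 354 and the supply price is (197 + 721)/6 = 153.
Deadweight loss = ½ · (354 - 153) · (1123 - 721) = ½ · 201 · 402 = 40401.

40401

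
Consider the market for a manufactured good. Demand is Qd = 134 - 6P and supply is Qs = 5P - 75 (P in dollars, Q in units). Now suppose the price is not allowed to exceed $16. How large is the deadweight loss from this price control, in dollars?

41.25

Equilibrium: 134 - 6P = 5P - 75, so 209 = 11P and P* = 19, Q* = 20.
Because the ceiling (16) lies below the market-clearing price, it is binding.
At P = 16: Qd = 134 - 6·16 = 38 and Qs = 5·16 - 75 = 5.
Quantity traded falls to 5. At Q = 5 the demand price is (134 - 5)/6 = 21.5 and the supply price is (75 + 5)/5 = 16.
Deadweight loss = ½ · (21.5 - 16) · (20 - 5) = ½ · 5.5 · 15 = 41.25.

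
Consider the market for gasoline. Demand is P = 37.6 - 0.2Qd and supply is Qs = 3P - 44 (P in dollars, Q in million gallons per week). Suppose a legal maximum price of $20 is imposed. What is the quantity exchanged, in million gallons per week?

16

Rearranging demand gives Qd = 188 - 5P. In a free market, 188 - 5P = 3P - 44 gives the equilibrium P* = 29, Q* = 43.
The ceiling of 20 is below the equilibrium price 29, so it binds.
At P = 20: Qd = 188 - 5·20 = 88 and Qs = 3·20 - 44 = 16.
The quantity actually transacted is the short side, supply: 16.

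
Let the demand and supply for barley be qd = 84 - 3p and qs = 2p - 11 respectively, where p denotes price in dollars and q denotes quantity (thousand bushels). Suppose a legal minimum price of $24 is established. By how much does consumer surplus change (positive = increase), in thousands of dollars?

Without the control the market clears where 84 - 3p = 2p - 11, i.e. p* = 19 and q* = 27.
Because the floor (24) lies above the market-clearing price, it is binding.
At p = 24: qd = 84 - 3·24 = 12 and qs = 2·24 - 11 = 37.
Consumer surplus without the control is ½ · (28 - 19) · 27 = 121.5.
With the floor, consumers buy 12 units at 24, so CS = ½ · (28 - 24) · 12 = 24.
Change in consumer surplus = 24 - 121.5 = -97.5.

-97.5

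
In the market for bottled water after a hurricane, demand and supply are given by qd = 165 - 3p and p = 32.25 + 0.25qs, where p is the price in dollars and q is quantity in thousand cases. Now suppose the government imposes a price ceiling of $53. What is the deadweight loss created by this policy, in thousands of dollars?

Rearranging supply gives qs = 4p - 129. Equilibrium: 165 - 3p = 4p - 129, so 294 = 7p and p* = 42, q* = 39.
Since 53 is above p* = 42, the ceiling does not bind and the free-market outcome prevails.
Since the control does not bind, no trades are prevented and deadweight loss is zero.

0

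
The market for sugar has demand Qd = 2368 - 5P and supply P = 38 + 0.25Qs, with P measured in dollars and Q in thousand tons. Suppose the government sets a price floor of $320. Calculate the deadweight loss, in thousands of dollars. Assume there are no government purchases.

Rearranging supply gives Qs = 4P - 152. Setting quantity demanded equal to quantity supplied, 2368 - 5P = 4P - 152, gives P* = 280 and Q* = 968.
Since 320 > 280, the floor is binding.
At P = 320: Qd = 2368 - 5·320 = 768 and Qs = 4·320 - 152 = 1128.
Quantity traded falls to 768. At Q = 768 the demand price is (2368 - 768)/5 = 320 and the supply price is (152 + 768)/4 = 230.
Deadweight loss = ½ · (320 - 230) · (968 - 768) = ½ · 90 · 200 = 9000.

9000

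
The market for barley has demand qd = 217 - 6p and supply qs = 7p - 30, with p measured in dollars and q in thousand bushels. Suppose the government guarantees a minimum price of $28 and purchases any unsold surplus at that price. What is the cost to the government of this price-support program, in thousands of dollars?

3276

Setting quantity demanded equal to quantity supplied, 217 - 6p = 7p - 30, gives p* = 19 and q* = 103.
The floor of 28 is above the equilibrium price 19, so it binds.
At p = 28: qd = 217 - 6·28 = 49 and qs = 7·28 - 30 = 166.
Surplus = qs - qd = 117.
Government expenditure = surplus × support price = 117 × 28 = 3276.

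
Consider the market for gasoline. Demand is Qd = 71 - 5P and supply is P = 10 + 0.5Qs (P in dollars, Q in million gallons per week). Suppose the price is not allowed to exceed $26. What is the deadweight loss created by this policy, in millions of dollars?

Rearranging supply gives Qs = 2P - 20. Without the control the market clears where 71 - 5P = 2P - 20, i.e. P* = 13 and Q* = 6.
Since 26 is above P* = 13, the ceiling does not bind and the free-market outcome prevails.
Since the control does not bind, no trades are prevented and deadweight loss is zero.

0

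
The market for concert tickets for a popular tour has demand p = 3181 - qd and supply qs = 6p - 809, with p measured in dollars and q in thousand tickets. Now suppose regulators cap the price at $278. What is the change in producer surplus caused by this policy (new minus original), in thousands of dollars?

Rearranging demand gives qd = 3181 - p. Without the control the market clears where 3181 - p = 6p - 809, i.e. p* = 570 and q* = 2611.
Since 278 < 570, the ceiling is binding.
At p = 278: qd = 3181 - 278 = 2903 and qs = 6·278 - 809 = 859.
Producer surplus without the control is ½ · (570 - 809/6) · 2611 = 6817321/12.
With the ceiling, producers sell 859 units at 278, so PS = ½ · (278 - 809/6) · 859 = 737881/12.
Change in producer surplus = 737881/12 - 6817321/12 = -506620.

-506620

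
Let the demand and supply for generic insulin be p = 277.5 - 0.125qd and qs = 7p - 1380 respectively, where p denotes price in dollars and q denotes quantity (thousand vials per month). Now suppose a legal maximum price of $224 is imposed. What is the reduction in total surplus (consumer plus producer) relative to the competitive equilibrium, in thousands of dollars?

Rearranging demand gives qd = 2220 - 8p. In a free market, 2220 - 8p = 7p - 1380 gives the equilibrium p* = 240, q* = 300.
The ceiling of 224 is below the equilibrium price 240, so it binds.
At p = 224: qd = 2220 - 8·224 = 428 and qs = 7·224 - 1380 = 188.
Quantity traded falls to 188. At q = 188 the demand price is (2220 - 188)/8 = 254 and the supply price is (1380 + 188)/7 = 224.
Deadweight loss = ½ · (254 - 224) · (300 - 188) = ½ · 30 · 112 = 1680.

1680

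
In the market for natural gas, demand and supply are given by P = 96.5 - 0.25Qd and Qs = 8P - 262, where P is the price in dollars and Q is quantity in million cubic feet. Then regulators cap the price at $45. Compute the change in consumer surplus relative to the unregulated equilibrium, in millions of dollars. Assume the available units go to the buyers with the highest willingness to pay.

234

Rearranging demand gives Qd = 386 - 4P. In a free market, 386 - 4P = 8P - 262 gives the equilibrium P* = 54, Q* = 170.
The ceiling of 45 is below the equilibrium price 54, so it binds.
At P = 45: Qd = 386 - 4·45 = 206 and Qs = 8·45 - 262 = 98.
Consumer surplus without the control is ½ · (96.5 - 54) · 170 = 3612.5.
With the ceiling, 98 units are sold at 45 (assume they go to the highest-value buyers). The demand price at Q = 98 is 72, so CS = ½ · [(96.5 - 45) + (72 - 45)] · 98 = 3846.5.
Change in consumer surplus = 3846.5 - 3612.5 = 234.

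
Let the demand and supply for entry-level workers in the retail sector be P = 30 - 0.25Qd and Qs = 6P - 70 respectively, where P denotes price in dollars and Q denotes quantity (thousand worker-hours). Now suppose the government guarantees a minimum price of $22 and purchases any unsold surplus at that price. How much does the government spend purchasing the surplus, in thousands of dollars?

660

Rearranging demand gives Qd = 120 - 4P. Equilibrium: 120 - 4P = 6P - 70, so 190 = 10P and P* = 19, Q* = 44.
Since 22 > 19, the floor is binding.
At P = 22: Qd = 120 - 4·22 = 32 and Qs = 6·22 - 70 = 62.
Surplus = Qs - Qd = 30.
Government expenditure = surplus × support price = 30 × 22 = 660.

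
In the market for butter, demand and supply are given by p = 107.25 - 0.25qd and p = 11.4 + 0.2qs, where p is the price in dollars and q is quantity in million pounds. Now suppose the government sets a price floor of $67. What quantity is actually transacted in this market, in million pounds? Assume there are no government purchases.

Rearranging demand gives qd = 429 - 4p; rearranging supply gives qs = 5p - 57. Without the control the market clears where 429 - 4p = 5p - 57, i.e. p* = 54 and q* = 213.
Since 67 > 54, the floor is binding.
At p = 67: qd = 429 - 4·67 = 161 and qs = 5·67 - 57 = 278.
The quantity actually transacted is the short side, demand: 161.

161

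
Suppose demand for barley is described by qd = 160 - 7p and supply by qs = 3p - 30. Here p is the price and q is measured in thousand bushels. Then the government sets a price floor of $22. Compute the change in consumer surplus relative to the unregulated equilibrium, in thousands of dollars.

In a free market, 160 - 7p = 3p - 30 gives the equilibrium p* = 19, q* = 27.
Because the floor (22) lies above the market-clearing price, it is binding.
At p = 22: qd = 160 - 7·22 = 6 and qs = 3·22 - 30 = 36.
Consumer surplus without the control is ½ · (160/7 - 19) · 27 = 729/14.
With the floor, consumers buy 6 units at 22, so CS = ½ · (160/7 - 22) · 6 = 18/7.
Change in consumer surplus = 18/7 - 729/14 = -49.5.

-49.5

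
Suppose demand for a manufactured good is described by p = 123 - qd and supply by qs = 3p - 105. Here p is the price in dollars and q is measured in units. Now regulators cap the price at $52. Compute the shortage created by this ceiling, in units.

20

Rearranging demand gives qd = 123 - p. Without the control the market clears where 123 - p = 3p - 105, i.e. p* = 57 and q* = 66.
The ceiling of 52 is below the equilibrium price 57, so it binds.
At p = 52: qd = 123 - 52 = 71 and qs = 3·52 - 105 = 51.
Shortage = qd - qs = 71 - 51 = 20.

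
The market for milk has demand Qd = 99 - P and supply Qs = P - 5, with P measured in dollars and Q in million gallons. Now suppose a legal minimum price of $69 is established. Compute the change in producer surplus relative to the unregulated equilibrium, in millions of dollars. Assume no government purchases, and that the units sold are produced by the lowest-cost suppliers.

Equilibrium: 99 - P = P - 5, so 104 = 2P and P* = 52, Q* = 47.
The floor of 69 is above the equilibrium price 52, so it binds.
At P = 69: Qd = 99 - 69 = 30 and Qs = 69 - 5 = 64.
Producer surplus without the control is ½ · (52 - 5) · 47 = 1104.5.
With the floor, 30 units are sold at 69. The supply price at Q = 30 is 35, so PS = ½ · [(69 - 5) + (69 - 35)] · 30 = 1470.
Change in producer surplus = 1470 - 1104.5 = 365.5.

365.5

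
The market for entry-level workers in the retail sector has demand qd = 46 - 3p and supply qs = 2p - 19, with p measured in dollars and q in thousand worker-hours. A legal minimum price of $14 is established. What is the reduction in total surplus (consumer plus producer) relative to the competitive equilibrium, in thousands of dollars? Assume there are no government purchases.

3.75

Equilibrium: 46 - 3p = 2p - 19, so 65 = 5p and p* = 13, q* = 7.
The floor of 14 is above the equilibrium price 13, so it binds.
At p = 14: qd = 46 - 3·14 = 4 and qs = 2·14 - 19 = 9.
Quantity traded falls to 4. At q = 4 the demand price is (46 - 4)/3 = 14 and the supply price is (19 + 4)/2 = 11.5.
Deadweight loss = ½ · (14 - 11.5) · (7 - 4) = ½ · 2.5 · 3 = 3.75.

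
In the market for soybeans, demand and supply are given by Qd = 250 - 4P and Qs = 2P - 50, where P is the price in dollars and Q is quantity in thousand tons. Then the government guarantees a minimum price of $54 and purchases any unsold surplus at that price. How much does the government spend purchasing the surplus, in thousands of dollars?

1296

Without the control the market clears where 250 - 4P = 2P - 50, i.e. P* = 50 and Q* = 50.
Because the floor (54) lies above the market-clearing price, it is binding.
At P = 54: Qd = 250 - 4·54 = 34 and Qs = 2·54 - 50 = 58.
Surplus = Qs - Qd = 24.
Government expenditure = surplus × support price = 24 × 54 = 1296.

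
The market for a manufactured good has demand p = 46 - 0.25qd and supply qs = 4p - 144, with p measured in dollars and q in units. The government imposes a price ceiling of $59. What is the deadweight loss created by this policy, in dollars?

Rearranging demand gives qd = 184 - 4p. Equilibrium: 184 - 4p = 4p - 144, so 328 = 8p and p* = 41, q* = 20.
The ceiling of 59 is above the equilibrium price 41, so it is not binding; the market clears at p* = 41, q* = 20.
Since the control does not bind, no trades are prevented and deadweight loss is zero.

0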